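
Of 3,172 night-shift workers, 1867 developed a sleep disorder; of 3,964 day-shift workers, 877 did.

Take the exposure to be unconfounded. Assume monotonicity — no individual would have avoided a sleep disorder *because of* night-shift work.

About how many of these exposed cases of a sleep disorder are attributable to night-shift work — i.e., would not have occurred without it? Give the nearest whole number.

about 1165 cases

p₁ = P(outcome | exposed) = 1867/3172 = 0.58859
p₀ = P(outcome | unexposed) = 877/3964 = 0.22124
PN = (p₁ − p₀)/p₁ = (0.58859 − 0.22124) / 0.58859 ≈ 0.62412.
Attributable cases ≈ PN × (exposed cases) = 0.62412 × 1867 ≈ 1165.22.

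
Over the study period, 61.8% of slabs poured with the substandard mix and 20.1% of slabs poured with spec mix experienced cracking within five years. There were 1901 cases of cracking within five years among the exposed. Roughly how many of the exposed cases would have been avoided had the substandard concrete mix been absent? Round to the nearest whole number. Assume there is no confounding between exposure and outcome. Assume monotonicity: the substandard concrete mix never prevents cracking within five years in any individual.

about 1283 cases

p₁ = 0.618, p₀ = 0.201.
PN = (p₁ − p₀)/p₁ = (0.618 − 0.201) / 0.618 ≈ 0.67476.
Attributable cases ≈ PN × (exposed cases) = 0.67476 × 1901 ≈ 1282.71.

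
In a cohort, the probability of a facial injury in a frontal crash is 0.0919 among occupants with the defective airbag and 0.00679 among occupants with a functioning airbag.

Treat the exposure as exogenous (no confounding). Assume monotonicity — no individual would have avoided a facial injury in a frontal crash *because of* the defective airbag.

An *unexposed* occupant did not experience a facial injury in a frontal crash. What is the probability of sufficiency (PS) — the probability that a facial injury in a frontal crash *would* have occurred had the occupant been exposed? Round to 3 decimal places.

Let p₁ = 0.0919, p₀ = 0.00679.
Under exogeneity and monotonicity, PS = (p₁ − p₀) / (1 − p₀).
PS = (0.0919 − 0.00679) / (1 − 0.00679) = 0.08511 / 0.99321 ≈ 0.0857

PS ≈ 0.086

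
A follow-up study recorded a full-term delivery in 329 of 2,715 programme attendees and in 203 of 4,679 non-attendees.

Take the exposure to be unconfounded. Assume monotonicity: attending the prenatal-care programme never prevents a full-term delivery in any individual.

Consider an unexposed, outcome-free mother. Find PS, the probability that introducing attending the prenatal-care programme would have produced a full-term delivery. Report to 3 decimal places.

PS ≈ 0.081

p₁ = P(outcome | exposed) = 329/2715 = 0.12118
p₀ = P(outcome | unexposed) = 203/4679 = 0.043385
Under exogeneity and monotonicity, PS = (p₁ − p₀) / (1 − p₀).
PS = (0.12118 − 0.043385) / (1 − 0.043385) = 0.077793 / 0.95661 ≈ 0.0813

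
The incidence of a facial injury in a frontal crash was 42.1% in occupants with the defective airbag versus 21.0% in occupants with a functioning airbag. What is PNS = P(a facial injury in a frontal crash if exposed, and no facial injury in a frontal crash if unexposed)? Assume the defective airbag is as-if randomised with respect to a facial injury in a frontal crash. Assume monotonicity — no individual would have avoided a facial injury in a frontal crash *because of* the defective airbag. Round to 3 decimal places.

p₁ = 0.421, p₀ = 0.21.
Under exogeneity and monotonicity, PNS = p₁ − p₀.
PNS = 0.421 − 0.21 = 0.211

PNS ≈ 0.211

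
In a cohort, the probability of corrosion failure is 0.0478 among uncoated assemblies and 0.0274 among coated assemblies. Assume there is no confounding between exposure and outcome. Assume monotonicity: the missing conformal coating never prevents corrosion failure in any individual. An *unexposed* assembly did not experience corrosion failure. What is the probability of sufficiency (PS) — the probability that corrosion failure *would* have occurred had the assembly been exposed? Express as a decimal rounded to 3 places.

Let p₁ = 0.0478, p₀ = 0.0274.
Under exogeneity and monotonicity, PS = (p₁ − p₀) / (1 − p₀).
PS = (0.0478 − 0.0274) / (1 − 0.0274) = 0.0204 / 0.9726 ≈ 0.0210

PS ≈ 0.021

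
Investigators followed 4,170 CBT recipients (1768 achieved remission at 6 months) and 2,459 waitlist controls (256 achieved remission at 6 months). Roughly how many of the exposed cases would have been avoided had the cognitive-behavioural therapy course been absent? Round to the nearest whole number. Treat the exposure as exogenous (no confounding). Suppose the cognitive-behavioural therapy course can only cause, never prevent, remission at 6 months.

p₁ = P(outcome | exposed) = 1768/4170 = 0.42398
p₀ = P(outcome | unexposed) = 256/2459 = 0.10411
PN = (p₁ − p₀)/p₁ = (0.42398 − 0.10411) / 0.42398 ≈ 0.75445.
Attributable cases ≈ PN × (exposed cases) = 0.75445 × 1768 ≈ 1333.87.

about 1334 cases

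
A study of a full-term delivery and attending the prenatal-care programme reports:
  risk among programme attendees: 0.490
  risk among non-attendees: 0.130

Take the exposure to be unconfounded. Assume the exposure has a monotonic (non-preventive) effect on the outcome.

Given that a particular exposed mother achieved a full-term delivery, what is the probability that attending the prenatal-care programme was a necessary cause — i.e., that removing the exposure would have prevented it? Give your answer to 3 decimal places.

PN ≈ 0.735

Let p₁ = 0.49, p₀ = 0.13.
Under exogeneity and monotonicity, PN = (p₁ − p₀) / p₁.
PN = (0.49 − 0.13) / 0.49 = 0.36 / 0.49 ≈ 0.7347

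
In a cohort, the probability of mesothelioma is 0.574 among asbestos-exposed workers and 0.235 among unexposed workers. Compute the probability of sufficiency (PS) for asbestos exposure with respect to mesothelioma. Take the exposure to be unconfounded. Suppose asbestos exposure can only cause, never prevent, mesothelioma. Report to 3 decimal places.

Let p₁ = 0.574, p₀ = 0.235.
Under exogeneity and monotonicity, PS = (p₁ − p₀) / (1 − p₀).
PS = (0.574 − 0.235) / (1 − 0.235) = 0.339 / 0.765 ≈ 0.4431

PS ≈ 0.443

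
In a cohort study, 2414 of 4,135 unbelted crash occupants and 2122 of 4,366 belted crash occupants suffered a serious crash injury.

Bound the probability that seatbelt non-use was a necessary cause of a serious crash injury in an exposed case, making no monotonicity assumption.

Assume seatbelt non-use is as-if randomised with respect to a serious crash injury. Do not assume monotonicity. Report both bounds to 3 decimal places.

0.167 ≤ PN ≤ 0.880

p₁ = P(outcome | exposed) = 2414/4135 = 0.5838
p₀ = P(outcome | unexposed) = 2122/4366 = 0.48603
Under exogeneity alone the bounds on PN are max{0,(p₁−p₀)/p₁} ≤ PN ≤ min{1,(1−p₀)/p₁}.
  lower = (p₁ − p₀)/p₁ = 0.097768 / 0.5838 ≈ 0.1675
  upper = min{1, (1 − p₀)/p₁} = 0.51397 / 0.5838 ≈ 0.8804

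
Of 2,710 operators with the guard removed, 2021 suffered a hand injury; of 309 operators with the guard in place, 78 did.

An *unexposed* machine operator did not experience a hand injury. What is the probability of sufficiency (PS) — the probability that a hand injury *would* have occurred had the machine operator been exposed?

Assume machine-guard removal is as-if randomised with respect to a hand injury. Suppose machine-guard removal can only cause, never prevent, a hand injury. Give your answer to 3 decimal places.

p₁ = P(outcome | exposed) = 2021/2710 = 0.74576
p₀ = P(outcome | unexposed) = 78/309 = 0.25243
Under exogeneity and monotonicity, PS = (p₁ − p₀) / (1 − p₀).
PS = (0.74576 − 0.25243) / (1 − 0.25243) = 0.49333 / 0.74757 ≈ 0.6599

PS ≈ 0.660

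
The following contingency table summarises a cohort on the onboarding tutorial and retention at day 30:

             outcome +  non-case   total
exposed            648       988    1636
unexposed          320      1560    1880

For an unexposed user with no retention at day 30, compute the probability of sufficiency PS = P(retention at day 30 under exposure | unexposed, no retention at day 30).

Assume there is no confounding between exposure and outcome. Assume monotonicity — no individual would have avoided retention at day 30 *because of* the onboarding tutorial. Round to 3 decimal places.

PS ≈ 0.272

p₁ = P(outcome | exposed) = 648/1636 = 0.39609
p₀ = P(outcome | unexposed) = 320/1880 = 0.17021
Under exogeneity and monotonicity, PS = (p₁ − p₀) / (1 − p₀).
PS = (0.39609 − 0.17021) / (1 − 0.17021) = 0.22588 / 0.82979 ≈ 0.2722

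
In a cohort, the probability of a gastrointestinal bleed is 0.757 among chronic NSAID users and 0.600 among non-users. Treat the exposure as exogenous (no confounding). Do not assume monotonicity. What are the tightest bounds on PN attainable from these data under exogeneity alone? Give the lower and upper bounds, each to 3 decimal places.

0.207 ≤ PN ≤ 0.528

Let p₁ = 0.757, p₀ = 0.6.
Under exogeneity alone the bounds on PN are max{0,(p₁−p₀)/p₁} ≤ PN ≤ min{1,(1−p₀)/p₁}.
  lower = (p₁ − p₀)/p₁ = 0.157 / 0.757 ≈ 0.2074
  upper = min{1, (1 − p₀)/p₁} = 0.4 / 0.757 ≈ 0.5284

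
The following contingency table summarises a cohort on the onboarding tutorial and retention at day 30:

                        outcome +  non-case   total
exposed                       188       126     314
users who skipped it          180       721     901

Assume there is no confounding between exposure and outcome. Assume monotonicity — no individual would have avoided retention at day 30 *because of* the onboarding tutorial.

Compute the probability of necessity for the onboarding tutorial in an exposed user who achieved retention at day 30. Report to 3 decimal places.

p₁ = P(outcome | exposed) = 188/314 = 0.59873
p₀ = P(outcome | unexposed) = 180/901 = 0.19978
Under exogeneity and monotonicity, PN = (p₁ − p₀)/p₁.
PN = (0.59873 − 0.19978) / 0.59873 ≈ 0.6663

PN ≈ 0.666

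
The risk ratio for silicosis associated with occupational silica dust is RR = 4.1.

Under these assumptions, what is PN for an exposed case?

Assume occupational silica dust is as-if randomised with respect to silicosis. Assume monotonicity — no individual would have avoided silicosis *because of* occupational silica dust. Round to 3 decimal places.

PN ≈ 0.756

Under exogeneity and monotonicity, PN = (RR − 1) / RR = 1 − 1/RR.
PN = (4.1 − 1) / 4.1 = 3.1 / 4.1 ≈ 0.7561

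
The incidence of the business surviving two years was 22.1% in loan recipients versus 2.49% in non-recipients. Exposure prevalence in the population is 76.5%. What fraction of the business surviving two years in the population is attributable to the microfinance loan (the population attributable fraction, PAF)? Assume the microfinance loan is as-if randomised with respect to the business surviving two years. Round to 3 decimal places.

p₁ = 0.221, p₀ = 0.0249.
Overall risk P(Y=1) = π·p₁ + (1−π)·p₀ = 0.765×0.221 + 0.235×0.0249 = 0.17492.
Under exogeneity, PAF = [P(Y=1) − p₀] / P(Y=1).
PAF = (0.17492 − 0.0249) / 0.17492 ≈ 0.8576

PAF ≈ 0.858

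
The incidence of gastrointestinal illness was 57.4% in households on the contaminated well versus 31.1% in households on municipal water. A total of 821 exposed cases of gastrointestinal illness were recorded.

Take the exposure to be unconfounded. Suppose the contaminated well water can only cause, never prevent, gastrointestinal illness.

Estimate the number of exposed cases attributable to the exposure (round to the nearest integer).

p₁ = 0.574, p₀ = 0.311.
PN = (p₁ − p₀)/p₁ = (0.574 − 0.311) / 0.574 ≈ 0.45819.
Attributable cases ≈ PN × (exposed cases) = 0.45819 × 821 ≈ 376.17.

about 376 cases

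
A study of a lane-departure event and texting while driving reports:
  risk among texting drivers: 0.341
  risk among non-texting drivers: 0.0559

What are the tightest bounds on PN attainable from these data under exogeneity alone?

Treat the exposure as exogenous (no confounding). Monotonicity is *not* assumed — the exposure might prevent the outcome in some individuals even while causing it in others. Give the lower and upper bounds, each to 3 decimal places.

Let p₁ = 0.341, p₀ = 0.0559.
Under exogeneity alone the bounds on PN are max{0,(p₁−p₀)/p₁} ≤ PN ≤ min{1,(1−p₀)/p₁}.
  lower = (p₁ − p₀)/p₁ = 0.2851 / 0.341 ≈ 0.8361
  upper = min{1, (1 − p₀)/p₁} = 0.9441 / 0.341 ≈ 2.7686 → capped at 1

0.836 ≤ PN ≤ 1.000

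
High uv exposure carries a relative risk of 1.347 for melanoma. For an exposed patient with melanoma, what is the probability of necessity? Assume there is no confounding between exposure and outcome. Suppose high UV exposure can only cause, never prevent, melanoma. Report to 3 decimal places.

Under exogeneity and monotonicity, PN = (RR − 1) / RR = 1 − 1/RR.
PN = (1.347 − 1) / 1.347 = 0.347 / 1.347 ≈ 0.2576

PN ≈ 0.258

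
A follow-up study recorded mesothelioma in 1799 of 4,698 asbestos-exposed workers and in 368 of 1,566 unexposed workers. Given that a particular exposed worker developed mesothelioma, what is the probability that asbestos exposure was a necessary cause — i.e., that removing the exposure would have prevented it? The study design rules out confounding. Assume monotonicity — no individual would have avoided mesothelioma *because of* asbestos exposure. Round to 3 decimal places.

PN ≈ 0.386

p₁ = P(outcome | exposed) = 1799/4698 = 0.38293
p₀ = P(outcome | unexposed) = 368/1566 = 0.23499
Under exogeneity and monotonicity, PN = (p₁ − p₀) / p₁.
PN = (0.38293 − 0.23499) / 0.38293 = 0.14794 / 0.38293 ≈ 0.3863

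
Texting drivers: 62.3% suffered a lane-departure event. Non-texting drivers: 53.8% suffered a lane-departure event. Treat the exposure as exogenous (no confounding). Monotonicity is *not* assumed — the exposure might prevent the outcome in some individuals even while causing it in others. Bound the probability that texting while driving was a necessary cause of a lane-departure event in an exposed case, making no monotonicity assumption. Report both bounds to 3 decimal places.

p₁ = 0.623, p₀ = 0.538.
Under exogeneity alone the bounds on PN are max{0,(p₁−p₀)/p₁} ≤ PN ≤ min{1,(1−p₀)/p₁}.
  lower = (p₁ − p₀)/p₁ = 0.085 / 0.623 ≈ 0.1364
  upper = min{1, (1 − p₀)/p₁} = 0.462 / 0.623 ≈ 0.7416

0.136 ≤ PN ≤ 0.742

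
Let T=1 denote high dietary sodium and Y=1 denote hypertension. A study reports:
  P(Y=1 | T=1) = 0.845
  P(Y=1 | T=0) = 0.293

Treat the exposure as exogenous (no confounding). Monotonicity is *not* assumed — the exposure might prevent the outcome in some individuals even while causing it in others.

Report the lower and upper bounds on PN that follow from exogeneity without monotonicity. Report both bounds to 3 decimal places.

0.653 ≤ PN ≤ 0.837

Let p₁ = 0.845, p₀ = 0.293.
Under exogeneity alone the bounds on PN are max{0,(p₁−p₀)/p₁} ≤ PN ≤ min{1,(1−p₀)/p₁}.
  lower = (p₁ − p₀)/p₁ = 0.552 / 0.845 ≈ 0.6533
  upper = min{1, (1 − p₀)/p₁} = 0.707 / 0.845 ≈ 0.8367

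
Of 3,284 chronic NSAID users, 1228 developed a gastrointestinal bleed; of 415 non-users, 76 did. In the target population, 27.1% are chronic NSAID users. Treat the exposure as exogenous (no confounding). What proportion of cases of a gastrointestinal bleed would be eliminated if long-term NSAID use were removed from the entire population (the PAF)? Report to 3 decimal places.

p₁ = P(outcome | exposed) = 1228/3284 = 0.37393
p₀ = P(outcome | unexposed) = 76/415 = 0.18313
Overall risk P(Y=1) = π·p₁ + (1−π)·p₀ = 0.271×0.37393 + 0.729×0.18313 = 0.23484.
Under exogeneity, PAF = [P(Y=1) − p₀] / P(Y=1).
PAF = (0.23484 − 0.18313) / 0.23484 ≈ 0.2202

PAF ≈ 0.220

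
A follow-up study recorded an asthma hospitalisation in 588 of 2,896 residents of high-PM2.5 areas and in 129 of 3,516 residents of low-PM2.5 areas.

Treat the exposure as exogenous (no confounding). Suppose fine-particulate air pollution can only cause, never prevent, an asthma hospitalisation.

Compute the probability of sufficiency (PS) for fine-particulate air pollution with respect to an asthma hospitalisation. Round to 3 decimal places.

p₁ = P(outcome | exposed) = 588/2896 = 0.20304
p₀ = P(outcome | unexposed) = 129/3516 = 0.036689
Under exogeneity and monotonicity, PS = (p₁ − p₀) / (1 − p₀).
PS = (0.20304 − 0.036689) / (1 − 0.036689) = 0.16635 / 0.96331 ≈ 0.1727

PS ≈ 0.173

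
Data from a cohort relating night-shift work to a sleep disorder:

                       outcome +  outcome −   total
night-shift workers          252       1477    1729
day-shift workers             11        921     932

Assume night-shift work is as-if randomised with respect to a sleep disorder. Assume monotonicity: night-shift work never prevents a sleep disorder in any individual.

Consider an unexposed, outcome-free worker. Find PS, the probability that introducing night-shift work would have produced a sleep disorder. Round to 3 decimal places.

PS ≈ 0.136

p₁ = P(outcome | exposed) = 252/1729 = 0.14575
p₀ = P(outcome | unexposed) = 11/932 = 0.011803
Under exogeneity and monotonicity, PS = (p₁ − p₀)/(1 − p₀).
PS = (0.14575 − 0.011803) / 0.9882 ≈ 0.1355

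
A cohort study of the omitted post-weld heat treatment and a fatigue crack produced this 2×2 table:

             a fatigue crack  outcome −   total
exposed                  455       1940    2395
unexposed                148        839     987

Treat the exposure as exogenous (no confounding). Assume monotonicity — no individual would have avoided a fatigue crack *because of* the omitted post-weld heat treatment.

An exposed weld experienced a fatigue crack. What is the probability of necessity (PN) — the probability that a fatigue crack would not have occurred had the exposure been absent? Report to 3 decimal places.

PN ≈ 0.211

p₁ = P(outcome | exposed) = 455/2395 = 0.18998
p₀ = P(outcome | unexposed) = 148/987 = 0.14995
Under exogeneity and monotonicity, PN = (p₁ − p₀)/p₁.
PN = (0.18998 − 0.14995) / 0.18998 ≈ 0.2107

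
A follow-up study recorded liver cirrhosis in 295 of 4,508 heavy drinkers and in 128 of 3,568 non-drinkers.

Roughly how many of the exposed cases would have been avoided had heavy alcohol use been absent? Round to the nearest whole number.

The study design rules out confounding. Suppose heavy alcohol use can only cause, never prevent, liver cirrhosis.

about 133 cases

p₁ = P(outcome | exposed) = 295/4508 = 0.065439
p₀ = P(outcome | unexposed) = 128/3568 = 0.035874
PN = (p₁ − p₀)/p₁ = (0.065439 − 0.035874) / 0.065439 ≈ 0.45179.
Attributable cases ≈ PN × (exposed cases) = 0.45179 × 295 ≈ 133.28.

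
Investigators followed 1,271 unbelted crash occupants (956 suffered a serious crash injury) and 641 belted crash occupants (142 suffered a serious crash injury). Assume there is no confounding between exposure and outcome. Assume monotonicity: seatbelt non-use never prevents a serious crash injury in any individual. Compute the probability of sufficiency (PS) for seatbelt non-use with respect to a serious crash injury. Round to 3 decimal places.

PS ≈ 0.682

p₁ = P(outcome | exposed) = 956/1271 = 0.75216
p₀ = P(outcome | unexposed) = 142/641 = 0.22153
Under exogeneity and monotonicity, PS = (p₁ − p₀) / (1 − p₀).
PS = (0.75216 − 0.22153) / (1 − 0.22153) = 0.53063 / 0.77847 ≈ 0.6816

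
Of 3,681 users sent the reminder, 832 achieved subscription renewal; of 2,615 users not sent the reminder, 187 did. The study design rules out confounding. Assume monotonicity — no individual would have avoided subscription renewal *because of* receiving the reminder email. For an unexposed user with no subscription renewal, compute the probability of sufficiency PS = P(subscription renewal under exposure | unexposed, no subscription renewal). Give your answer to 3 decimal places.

PS ≈ 0.166

p₁ = P(outcome | exposed) = 832/3681 = 0.22603
p₀ = P(outcome | unexposed) = 187/2615 = 0.071511
Under exogeneity and monotonicity, PS = (p₁ − p₀) / (1 − p₀).
PS = (0.22603 − 0.071511) / (1 − 0.071511) = 0.15452 / 0.92849 ≈ 0.1664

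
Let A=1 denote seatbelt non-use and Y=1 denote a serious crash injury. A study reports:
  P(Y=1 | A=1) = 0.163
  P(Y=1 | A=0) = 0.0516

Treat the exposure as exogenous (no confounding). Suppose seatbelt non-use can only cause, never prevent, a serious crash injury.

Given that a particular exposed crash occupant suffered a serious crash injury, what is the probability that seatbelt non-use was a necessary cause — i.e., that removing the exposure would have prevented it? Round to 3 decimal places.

Let p₁ = 0.163, p₀ = 0.0516.
Under exogeneity and monotonicity, PN = (p₁ − p₀) / p₁.
PN = (0.163 − 0.0516) / 0.163 = 0.1114 / 0.163 ≈ 0.6834

PN ≈ 0.683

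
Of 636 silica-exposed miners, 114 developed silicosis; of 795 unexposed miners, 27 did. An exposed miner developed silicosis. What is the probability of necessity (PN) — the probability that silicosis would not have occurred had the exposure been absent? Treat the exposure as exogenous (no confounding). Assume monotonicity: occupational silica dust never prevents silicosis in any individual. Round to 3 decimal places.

p₁ = P(outcome | exposed) = 114/636 = 0.17925
p₀ = P(outcome | unexposed) = 27/795 = 0.033962
Under exogeneity and monotonicity, PN = (p₁ − p₀) / p₁.
PN = (0.17925 − 0.033962) / 0.17925 = 0.14528 / 0.17925 ≈ 0.8105

PN ≈ 0.811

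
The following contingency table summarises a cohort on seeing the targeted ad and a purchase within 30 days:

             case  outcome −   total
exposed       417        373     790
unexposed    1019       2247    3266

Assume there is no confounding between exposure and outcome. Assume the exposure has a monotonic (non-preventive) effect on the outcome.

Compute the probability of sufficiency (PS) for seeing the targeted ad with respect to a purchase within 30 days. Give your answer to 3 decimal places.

PS ≈ 0.314

p₁ = P(outcome | exposed) = 417/790 = 0.52785
p₀ = P(outcome | unexposed) = 1019/3266 = 0.312
Under exogeneity and monotonicity, PS = (p₁ − p₀)/(1 − p₀).
PS = (0.52785 − 0.312) / 0.688 ≈ 0.3137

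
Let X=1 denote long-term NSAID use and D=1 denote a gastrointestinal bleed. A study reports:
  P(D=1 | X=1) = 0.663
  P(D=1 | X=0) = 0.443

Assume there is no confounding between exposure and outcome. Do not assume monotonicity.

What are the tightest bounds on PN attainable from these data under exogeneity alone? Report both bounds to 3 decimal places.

Let p₁ = 0.663, p₀ = 0.443.
Under exogeneity alone the bounds on PN are max{0,(p₁−p₀)/p₁} ≤ PN ≤ min{1,(1−p₀)/p₁}.
  lower = (p₁ − p₀)/p₁ = 0.22 / 0.663 ≈ 0.3318
  upper = min{1, (1 − p₀)/p₁} = 0.557 / 0.663 ≈ 0.8401

0.332 ≤ PN ≤ 0.840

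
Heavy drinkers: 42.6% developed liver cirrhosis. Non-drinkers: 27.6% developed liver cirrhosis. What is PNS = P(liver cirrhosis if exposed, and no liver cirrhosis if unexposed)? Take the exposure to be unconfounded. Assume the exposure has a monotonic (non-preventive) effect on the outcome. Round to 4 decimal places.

p₁ = 0.426, p₀ = 0.276.
Under exogeneity and monotonicity, PNS = p₁ − p₀.
PNS = 0.426 − 0.276 = 0.15

PNS ≈ 0.1500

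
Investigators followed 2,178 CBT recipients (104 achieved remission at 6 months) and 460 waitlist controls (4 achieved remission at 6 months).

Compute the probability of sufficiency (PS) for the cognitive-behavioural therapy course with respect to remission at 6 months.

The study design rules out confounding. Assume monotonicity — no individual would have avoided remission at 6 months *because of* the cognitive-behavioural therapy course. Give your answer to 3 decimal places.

PS ≈ 0.039

p₁ = P(outcome | exposed) = 104/2178 = 0.04775
p₀ = P(outcome | unexposed) = 4/460 = 0.0086957
Under exogeneity and monotonicity, PS = (p₁ − p₀) / (1 − p₀).
PS = (0.04775 − 0.0086957) / (1 − 0.0086957) = 0.039055 / 0.9913 ≈ 0.0394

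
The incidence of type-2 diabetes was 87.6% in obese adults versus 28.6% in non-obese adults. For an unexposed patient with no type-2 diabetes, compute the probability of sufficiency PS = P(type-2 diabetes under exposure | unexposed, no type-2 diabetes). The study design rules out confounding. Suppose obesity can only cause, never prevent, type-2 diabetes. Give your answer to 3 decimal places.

PS ≈ 0.826

p₁ = 0.876, p₀ = 0.286.
Under exogeneity and monotonicity, PS = (p₁ − p₀) / (1 − p₀).
PS = (0.876 − 0.286) / (1 − 0.286) = 0.59 / 0.714 ≈ 0.8263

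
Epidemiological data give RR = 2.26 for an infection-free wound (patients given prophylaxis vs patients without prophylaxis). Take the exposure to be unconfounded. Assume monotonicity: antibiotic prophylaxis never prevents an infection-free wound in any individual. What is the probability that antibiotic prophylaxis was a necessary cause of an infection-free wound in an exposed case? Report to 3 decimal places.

Under exogeneity and monotonicity, PN = (RR − 1) / RR = 1 − 1/RR.
PN = (2.26 − 1) / 2.26 = 1.26 / 2.26 ≈ 0.5575

PN ≈ 0.558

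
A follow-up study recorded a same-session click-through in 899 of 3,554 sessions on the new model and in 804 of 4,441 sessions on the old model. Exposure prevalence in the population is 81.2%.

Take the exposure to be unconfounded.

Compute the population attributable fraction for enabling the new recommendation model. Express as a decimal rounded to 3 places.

PAF ≈ 0.244

p₁ = P(outcome | exposed) = 899/3554 = 0.25295
p₀ = P(outcome | unexposed) = 804/4441 = 0.18104
Overall risk P(Y=1) = π·p₁ + (1−π)·p₀ = 0.812×0.25295 + 0.188×0.18104 = 0.23943.
Under exogeneity, PAF = [P(Y=1) − p₀] / P(Y=1).
PAF = (0.23943 − 0.18104) / 0.23943 ≈ 0.2439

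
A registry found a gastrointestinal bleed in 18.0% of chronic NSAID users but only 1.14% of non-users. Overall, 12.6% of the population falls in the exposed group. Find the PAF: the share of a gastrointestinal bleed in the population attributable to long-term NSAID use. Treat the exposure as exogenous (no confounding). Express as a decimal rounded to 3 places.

p₁ = 0.18, p₀ = 0.0114.
Overall risk P(Y=1) = π·p₁ + (1−π)·p₀ = 0.126×0.18 + 0.874×0.0114 = 0.032644.
Under exogeneity, PAF = [P(Y=1) − p₀] / P(Y=1).
PAF = (0.032644 − 0.0114) / 0.032644 ≈ 0.6508

PAF ≈ 0.651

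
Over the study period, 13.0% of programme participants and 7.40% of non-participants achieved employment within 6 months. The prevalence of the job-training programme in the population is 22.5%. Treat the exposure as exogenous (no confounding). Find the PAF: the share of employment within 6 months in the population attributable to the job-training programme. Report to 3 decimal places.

p₁ = 0.13, p₀ = 0.074.
Overall risk P(Y=1) = π·p₁ + (1−π)·p₀ = 0.225×0.13 + 0.775×0.074 = 0.0866.
Under exogeneity, PAF = [P(Y=1) − p₀] / P(Y=1).
PAF = (0.0866 − 0.074) / 0.0866 ≈ 0.1455

PAF ≈ 0.145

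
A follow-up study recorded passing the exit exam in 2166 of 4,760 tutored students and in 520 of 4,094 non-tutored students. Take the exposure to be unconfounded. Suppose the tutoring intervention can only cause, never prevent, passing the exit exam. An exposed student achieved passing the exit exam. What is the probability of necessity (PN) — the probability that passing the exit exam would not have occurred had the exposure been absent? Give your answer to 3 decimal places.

PN ≈ 0.721

p₁ = P(outcome | exposed) = 2166/4760 = 0.45504
p₀ = P(outcome | unexposed) = 520/4094 = 0.12702
Under exogeneity and monotonicity, PN = (p₁ − p₀) / p₁.
PN = (0.45504 − 0.12702) / 0.45504 = 0.32803 / 0.45504 ≈ 0.7209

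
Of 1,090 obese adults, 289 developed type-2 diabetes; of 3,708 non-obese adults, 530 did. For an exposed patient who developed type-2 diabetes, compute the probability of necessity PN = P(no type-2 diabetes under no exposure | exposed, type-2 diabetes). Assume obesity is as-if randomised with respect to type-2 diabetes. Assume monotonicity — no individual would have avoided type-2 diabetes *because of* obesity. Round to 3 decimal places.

p₁ = P(outcome | exposed) = 289/1090 = 0.26514
p₀ = P(outcome | unexposed) = 530/3708 = 0.14293
Under exogeneity and monotonicity, PN = (p₁ − p₀) / p₁.
PN = (0.26514 − 0.14293) / 0.26514 = 0.1222 / 0.26514 ≈ 0.4609

PN ≈ 0.461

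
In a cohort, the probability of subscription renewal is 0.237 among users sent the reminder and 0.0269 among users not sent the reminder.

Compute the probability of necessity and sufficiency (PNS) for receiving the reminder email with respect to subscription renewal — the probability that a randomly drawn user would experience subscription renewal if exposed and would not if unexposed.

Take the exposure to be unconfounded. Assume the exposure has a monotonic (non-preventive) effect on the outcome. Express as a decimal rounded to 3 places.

Let p₁ = 0.237, p₀ = 0.0269.
Under exogeneity and monotonicity, PNS = p₁ − p₀.
PNS = 0.237 − 0.0269 = 0.2101

PNS ≈ 0.210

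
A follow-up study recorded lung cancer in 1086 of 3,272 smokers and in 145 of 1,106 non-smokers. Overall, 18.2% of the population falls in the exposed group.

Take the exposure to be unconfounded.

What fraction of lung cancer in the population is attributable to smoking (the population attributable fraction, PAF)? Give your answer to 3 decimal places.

p₁ = P(outcome | exposed) = 1086/3272 = 0.33191
p₀ = P(outcome | unexposed) = 145/1106 = 0.1311
Overall risk P(Y=1) = π·p₁ + (1−π)·p₀ = 0.182×0.33191 + 0.818×0.1311 = 0.16765.
Under exogeneity, PAF = [P(Y=1) − p₀] / P(Y=1).
PAF = (0.16765 − 0.1311) / 0.16765 ≈ 0.2180

PAF ≈ 0.218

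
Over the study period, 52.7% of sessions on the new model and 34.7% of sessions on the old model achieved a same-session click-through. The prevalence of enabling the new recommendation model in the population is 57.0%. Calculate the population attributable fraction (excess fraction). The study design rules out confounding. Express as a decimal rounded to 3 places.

p₁ = 0.527, p₀ = 0.347.
Overall risk P(Y=1) = π·p₁ + (1−π)·p₀ = 0.57×0.527 + 0.43×0.347 = 0.4496.
Under exogeneity, PAF = [P(Y=1) − p₀] / P(Y=1).
PAF = (0.4496 − 0.347) / 0.4496 ≈ 0.2282

PAF ≈ 0.228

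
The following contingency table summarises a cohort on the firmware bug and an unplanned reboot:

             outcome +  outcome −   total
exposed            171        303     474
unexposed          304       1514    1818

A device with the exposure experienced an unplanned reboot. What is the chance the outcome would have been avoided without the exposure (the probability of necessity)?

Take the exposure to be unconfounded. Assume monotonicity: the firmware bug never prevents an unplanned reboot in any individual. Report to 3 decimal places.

PN ≈ 0.536

p₁ = P(outcome | exposed) = 171/474 = 0.36076
p₀ = P(outcome | unexposed) = 304/1818 = 0.16722
Under exogeneity and monotonicity, PN = (p₁ − p₀)/p₁.
PN = (0.36076 − 0.16722) / 0.36076 ≈ 0.5365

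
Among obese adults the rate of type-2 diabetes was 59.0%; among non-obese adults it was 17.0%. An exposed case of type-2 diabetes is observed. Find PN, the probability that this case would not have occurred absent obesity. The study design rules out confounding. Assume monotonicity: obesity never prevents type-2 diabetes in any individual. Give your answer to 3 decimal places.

PN ≈ 0.712

p₁ = 0.59, p₀ = 0.17.
Under exogeneity and monotonicity, PN = (p₁ − p₀) / p₁.
PN = (0.59 − 0.17) / 0.59 = 0.42 / 0.59 ≈ 0.7119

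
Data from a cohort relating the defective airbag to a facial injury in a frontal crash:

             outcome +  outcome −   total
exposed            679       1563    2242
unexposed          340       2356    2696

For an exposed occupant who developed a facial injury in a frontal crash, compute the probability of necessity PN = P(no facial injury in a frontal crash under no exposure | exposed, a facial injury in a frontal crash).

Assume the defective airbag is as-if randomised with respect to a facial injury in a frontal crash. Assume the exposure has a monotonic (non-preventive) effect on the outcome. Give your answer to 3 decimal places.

p₁ = P(outcome | exposed) = 679/2242 = 0.30285
p₀ = P(outcome | unexposed) = 340/2696 = 0.12611
Under exogeneity and monotonicity, PN = (p₁ − p₀)/p₁.
PN = (0.30285 − 0.12611) / 0.30285 ≈ 0.5836

PN ≈ 0.584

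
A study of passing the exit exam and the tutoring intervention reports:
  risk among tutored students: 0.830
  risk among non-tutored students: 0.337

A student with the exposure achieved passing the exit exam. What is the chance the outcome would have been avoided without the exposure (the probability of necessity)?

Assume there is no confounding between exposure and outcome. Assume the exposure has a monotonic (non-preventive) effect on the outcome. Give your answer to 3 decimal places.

Let p₁ = 0.83, p₀ = 0.337.
Under exogeneity and monotonicity, PN = (p₁ − p₀) / p₁.
PN = (0.83 − 0.337) / 0.83 = 0.493 / 0.83 ≈ 0.5940

PN ≈ 0.594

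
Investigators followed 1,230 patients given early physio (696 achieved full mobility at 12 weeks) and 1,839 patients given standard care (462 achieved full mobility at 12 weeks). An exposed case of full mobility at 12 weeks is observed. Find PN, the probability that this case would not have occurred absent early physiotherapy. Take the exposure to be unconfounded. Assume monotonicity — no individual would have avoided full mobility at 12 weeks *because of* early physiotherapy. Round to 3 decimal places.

p₁ = P(outcome | exposed) = 696/1230 = 0.56585
p₀ = P(outcome | unexposed) = 462/1839 = 0.25122
Under exogeneity and monotonicity, PN = (p₁ − p₀) / p₁.
PN = (0.56585 − 0.25122) / 0.56585 = 0.31463 / 0.56585 ≈ 0.5560

PN ≈ 0.556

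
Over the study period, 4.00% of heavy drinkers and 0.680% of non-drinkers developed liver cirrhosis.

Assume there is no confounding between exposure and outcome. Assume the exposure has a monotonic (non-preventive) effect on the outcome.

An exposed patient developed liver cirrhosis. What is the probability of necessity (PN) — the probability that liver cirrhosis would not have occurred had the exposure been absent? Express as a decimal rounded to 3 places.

p₁ = 0.04, p₀ = 0.0068.
Under exogeneity and monotonicity, PN = (p₁ − p₀) / p₁.
PN = (0.04 − 0.0068) / 0.04 = 0.0332 / 0.04 ≈ 0.8300

PN ≈ 0.830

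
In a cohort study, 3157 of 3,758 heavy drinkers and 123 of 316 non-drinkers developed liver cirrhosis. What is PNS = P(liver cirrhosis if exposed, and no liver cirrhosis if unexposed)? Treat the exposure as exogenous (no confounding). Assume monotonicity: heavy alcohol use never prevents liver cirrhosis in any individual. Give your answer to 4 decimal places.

p₁ = P(outcome | exposed) = 3157/3758 = 0.84007
p₀ = P(outcome | unexposed) = 123/316 = 0.38924
Under exogeneity and monotonicity, PNS = p₁ − p₀.
PNS = 0.84007 − 0.38924 = 0.45083

PNS ≈ 0.4508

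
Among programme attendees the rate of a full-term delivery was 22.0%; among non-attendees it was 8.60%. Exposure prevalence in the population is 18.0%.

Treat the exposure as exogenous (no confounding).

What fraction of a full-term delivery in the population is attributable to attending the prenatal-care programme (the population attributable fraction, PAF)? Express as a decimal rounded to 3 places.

PAF ≈ 0.219

p₁ = 0.22, p₀ = 0.086.
Overall risk P(Y=1) = π·p₁ + (1−π)·p₀ = 0.18×0.22 + 0.82×0.086 = 0.11012.
Under exogeneity, PAF = [P(Y=1) − p₀] / P(Y=1).
PAF = (0.11012 − 0.086) / 0.11012 ≈ 0.2190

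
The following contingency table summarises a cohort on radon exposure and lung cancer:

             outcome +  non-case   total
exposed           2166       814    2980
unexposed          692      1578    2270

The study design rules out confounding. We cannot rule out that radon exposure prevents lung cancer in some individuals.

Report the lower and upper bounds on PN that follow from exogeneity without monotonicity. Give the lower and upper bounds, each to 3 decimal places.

p₁ = P(outcome | exposed) = 2166/2980 = 0.72685
p₀ = P(outcome | unexposed) = 692/2270 = 0.30485
Under exogeneity alone the bounds on PN are max{0,(p₁−p₀)/p₁} ≤ PN ≤ min{1,(1−p₀)/p₁}.
  lower = (p₁ − p₀)/p₁ = 0.422 / 0.72685 ≈ 0.5806
  upper = min{1, (1 − p₀)/p₁} = 0.69515 / 0.72685 ≈ 0.9564

0.581 ≤ PN ≤ 0.956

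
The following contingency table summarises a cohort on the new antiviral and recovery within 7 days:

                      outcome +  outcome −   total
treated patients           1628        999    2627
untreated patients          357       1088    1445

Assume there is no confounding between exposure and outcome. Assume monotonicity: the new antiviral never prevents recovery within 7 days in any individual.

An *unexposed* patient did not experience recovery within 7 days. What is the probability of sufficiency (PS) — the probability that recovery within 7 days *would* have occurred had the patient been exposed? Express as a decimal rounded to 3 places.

p₁ = P(outcome | exposed) = 1628/2627 = 0.61972
p₀ = P(outcome | unexposed) = 357/1445 = 0.24706
Under exogeneity and monotonicity, PS = (p₁ − p₀)/(1 − p₀).
PS = (0.61972 − 0.24706) / 0.75294 ≈ 0.4949

PS ≈ 0.495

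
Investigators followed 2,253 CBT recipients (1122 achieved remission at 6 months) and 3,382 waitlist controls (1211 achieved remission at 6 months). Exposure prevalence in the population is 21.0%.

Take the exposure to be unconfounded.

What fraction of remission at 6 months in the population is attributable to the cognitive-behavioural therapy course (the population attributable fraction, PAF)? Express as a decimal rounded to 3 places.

p₁ = P(outcome | exposed) = 1122/2253 = 0.498
p₀ = P(outcome | unexposed) = 1211/3382 = 0.35807
Overall risk P(Y=1) = π·p₁ + (1−π)·p₀ = 0.21×0.498 + 0.79×0.35807 = 0.38746.
Under exogeneity, PAF = [P(Y=1) − p₀] / P(Y=1).
PAF = (0.38746 − 0.35807) / 0.38746 ≈ 0.0758

PAF ≈ 0.076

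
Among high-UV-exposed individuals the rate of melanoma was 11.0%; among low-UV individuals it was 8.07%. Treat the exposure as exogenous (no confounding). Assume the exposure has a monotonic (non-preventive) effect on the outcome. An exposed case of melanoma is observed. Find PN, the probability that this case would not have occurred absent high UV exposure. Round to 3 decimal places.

PN ≈ 0.266

p₁ = 0.11, p₀ = 0.0807.
Under exogeneity and monotonicity, PN = (p₁ − p₀) / p₁.
PN = (0.11 − 0.0807) / 0.11 = 0.0293 / 0.11 ≈ 0.2664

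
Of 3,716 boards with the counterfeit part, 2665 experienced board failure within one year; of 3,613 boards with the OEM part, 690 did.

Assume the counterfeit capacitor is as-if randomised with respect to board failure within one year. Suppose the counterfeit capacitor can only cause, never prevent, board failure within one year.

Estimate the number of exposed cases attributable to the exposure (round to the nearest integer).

about 1955 cases

p₁ = P(outcome | exposed) = 2665/3716 = 0.71717
p₀ = P(outcome | unexposed) = 690/3613 = 0.19098
PN = (p₁ − p₀)/p₁ = (0.71717 − 0.19098) / 0.71717 ≈ 0.73371.
Attributable cases ≈ PN × (exposed cases) = 0.73371 × 2665 ≈ 1955.33.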